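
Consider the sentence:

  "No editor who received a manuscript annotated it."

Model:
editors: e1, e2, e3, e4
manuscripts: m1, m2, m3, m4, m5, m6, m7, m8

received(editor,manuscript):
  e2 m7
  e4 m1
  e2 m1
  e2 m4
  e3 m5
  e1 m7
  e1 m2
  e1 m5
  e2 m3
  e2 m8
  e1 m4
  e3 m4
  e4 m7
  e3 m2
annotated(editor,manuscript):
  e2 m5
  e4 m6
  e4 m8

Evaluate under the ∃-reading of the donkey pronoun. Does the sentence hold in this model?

"it" takes "a manuscript" as antecedent — a donkey pronoun bound across the clause boundary.
Truth condition: for no (e,m) with received(e,m) does annotated(e,m) hold.
Restrictor pairs — does the scope hold? (e1,m2):fails  (e1,m4):fails  (e1,m5):fails  (e1,m7):fails  (e2,m1):fails  (e2,m3):fails  (e2,m4):fails  (e2,m7):fails  (e2,m8):fails  (e3,m2):fails  (e3,m4):fails  (e3,m5):fails  (e4,m1):fails  (e4,m7):fails
Scope holds for no restrictor pair, so the sentence is true.

True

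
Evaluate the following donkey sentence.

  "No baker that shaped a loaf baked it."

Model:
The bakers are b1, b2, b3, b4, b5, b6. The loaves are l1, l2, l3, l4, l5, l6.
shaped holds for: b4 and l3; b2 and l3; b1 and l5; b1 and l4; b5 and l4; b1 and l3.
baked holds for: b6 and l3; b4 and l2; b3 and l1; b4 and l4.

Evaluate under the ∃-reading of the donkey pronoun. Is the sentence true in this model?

"it" takes "a loaf" as antecedent — a donkey pronoun bound across the clause boundary.
Truth condition: for no (b,l) with shaped(b,l) does baked(b,l) hold.
Restrictor pairs — does the scope hold? (b1,l3):fails  (b1,l4):fails  (b1,l5):fails  (b2,l3):fails  (b4,l3):fails  (b5,l4):fails
Scope holds for no restrictor pair, so the sentence is true.

True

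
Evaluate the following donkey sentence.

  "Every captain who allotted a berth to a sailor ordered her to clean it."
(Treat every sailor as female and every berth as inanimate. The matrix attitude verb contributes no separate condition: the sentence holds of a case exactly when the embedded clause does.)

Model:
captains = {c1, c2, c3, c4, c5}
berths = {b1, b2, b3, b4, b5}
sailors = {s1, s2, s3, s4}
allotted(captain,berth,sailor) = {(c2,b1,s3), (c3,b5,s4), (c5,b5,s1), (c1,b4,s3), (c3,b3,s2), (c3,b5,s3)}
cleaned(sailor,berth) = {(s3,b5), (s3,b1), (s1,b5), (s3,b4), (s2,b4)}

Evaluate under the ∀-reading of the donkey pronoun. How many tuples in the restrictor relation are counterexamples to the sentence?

"her" takes "a sailor" as antecedent and "it" takes "a berth"; both are donkey pronouns co-varying with the restrictor.
Strong reading: for every (c,b,s) with allotted(c,b,s), cleaned(s,b).
Restrictor triples: (c1,b4,s3)→cleaned(s3,b4) ✓  (c2,b1,s3)→cleaned(s3,b1) ✓  (c3,b3,s2)→cleaned(s2,b3) ✗  (c3,b5,s3)→cleaned(s3,b5) ✓  (c3,b5,s4)→cleaned(s4,b5) ✗  (c5,b5,s1)→cleaned(s1,b5) ✓
Counterexamples (restrictor triples failing the scope): 2.

2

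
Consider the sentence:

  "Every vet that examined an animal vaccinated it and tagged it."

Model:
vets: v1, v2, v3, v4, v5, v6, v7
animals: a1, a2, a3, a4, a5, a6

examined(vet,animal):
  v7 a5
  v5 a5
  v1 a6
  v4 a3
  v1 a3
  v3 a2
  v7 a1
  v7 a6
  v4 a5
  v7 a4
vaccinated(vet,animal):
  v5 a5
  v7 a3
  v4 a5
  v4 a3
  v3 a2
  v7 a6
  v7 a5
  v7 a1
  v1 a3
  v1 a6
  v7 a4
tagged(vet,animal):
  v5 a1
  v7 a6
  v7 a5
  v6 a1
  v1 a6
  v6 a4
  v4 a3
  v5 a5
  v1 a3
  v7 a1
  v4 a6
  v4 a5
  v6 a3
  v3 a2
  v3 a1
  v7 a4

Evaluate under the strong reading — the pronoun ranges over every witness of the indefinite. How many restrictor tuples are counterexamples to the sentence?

"it" takes "an animal" as antecedent — a donkey pronoun bound across the clause boundary.
Strong reading: for every (v,a) with examined(v,a), vaccinated(v,a) ∧ tagged(v,a).
Restrictor pairs: (v1,a3) ✓  (v1,a6) ✓  (v3,a2) ✓  (v4,a3) ✓  (v4,a5) ✓  (v5,a5) ✓  (v7,a1) ✓  (v7,a4) ✓  (v7,a5) ✓  (v7,a6) ✓
Counterexamples (restrictor pairs failing the scope): 0.

0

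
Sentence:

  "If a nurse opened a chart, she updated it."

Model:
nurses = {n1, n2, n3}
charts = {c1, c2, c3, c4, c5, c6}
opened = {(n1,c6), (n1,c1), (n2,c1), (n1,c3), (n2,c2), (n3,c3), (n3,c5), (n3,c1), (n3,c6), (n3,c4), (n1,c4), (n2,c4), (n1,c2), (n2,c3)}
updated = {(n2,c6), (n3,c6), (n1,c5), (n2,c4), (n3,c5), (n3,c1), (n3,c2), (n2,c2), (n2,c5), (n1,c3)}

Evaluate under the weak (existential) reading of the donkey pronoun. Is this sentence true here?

"it" takes "a chart" as antecedent — a donkey pronoun bound across the clause boundary.
Weak reading: every nurse n with some opened-chart has at least one opened-chart c such that updated(n,c).
Per nurse: n1:✓  n2:✓  n3:✓
Every nurse in the restrictor has a witness.

True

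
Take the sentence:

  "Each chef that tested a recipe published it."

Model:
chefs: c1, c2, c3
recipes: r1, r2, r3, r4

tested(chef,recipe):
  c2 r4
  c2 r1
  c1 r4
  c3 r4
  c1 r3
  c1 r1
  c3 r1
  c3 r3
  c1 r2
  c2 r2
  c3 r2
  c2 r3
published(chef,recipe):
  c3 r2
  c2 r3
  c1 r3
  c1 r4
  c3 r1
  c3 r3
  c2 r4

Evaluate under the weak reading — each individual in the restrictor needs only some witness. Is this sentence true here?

"it" takes "a recipe" as antecedent — a donkey pronoun bound across the clause boundary.
Weak reading: every chef c with some tested-recipe has at least one tested-recipe r such that published(c,r).
Per chef: c1:✓  c2:✓  c3:✓
Every chef in the restrictor has a witness.

True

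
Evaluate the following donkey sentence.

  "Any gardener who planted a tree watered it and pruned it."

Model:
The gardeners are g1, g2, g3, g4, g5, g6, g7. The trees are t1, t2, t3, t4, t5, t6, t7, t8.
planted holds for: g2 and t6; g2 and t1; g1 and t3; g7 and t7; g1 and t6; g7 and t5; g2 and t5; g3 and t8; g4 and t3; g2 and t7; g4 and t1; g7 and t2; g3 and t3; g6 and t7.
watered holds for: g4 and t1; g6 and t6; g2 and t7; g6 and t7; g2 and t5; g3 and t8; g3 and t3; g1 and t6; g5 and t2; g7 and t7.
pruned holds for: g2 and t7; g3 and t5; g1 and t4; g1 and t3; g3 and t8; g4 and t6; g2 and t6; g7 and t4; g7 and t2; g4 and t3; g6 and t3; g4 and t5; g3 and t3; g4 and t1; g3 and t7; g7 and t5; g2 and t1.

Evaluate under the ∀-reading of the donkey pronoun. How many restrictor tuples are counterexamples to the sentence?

"it" takes "a tree" as antecedent — a donkey pronoun bound across the clause boundary.
Strong reading: for every (g,t) with planted(g,t), watered(g,t) ∧ pruned(g,t).
Restrictor pairs: (g1,t3) ✗  (g1,t6) ✗  (g2,t1) ✗  (g2,t5) ✗  (g2,t6) ✗  (g2,t7) ✓  (g3,t3) ✓  (g3,t8) ✓  (g4,t1) ✓  (g4,t3) ✗  (g6,t7) ✗  (g7,t2) ✗  (g7,t5) ✗  (g7,t7) ✗
Counterexamples (restrictor pairs failing the scope): 10.

10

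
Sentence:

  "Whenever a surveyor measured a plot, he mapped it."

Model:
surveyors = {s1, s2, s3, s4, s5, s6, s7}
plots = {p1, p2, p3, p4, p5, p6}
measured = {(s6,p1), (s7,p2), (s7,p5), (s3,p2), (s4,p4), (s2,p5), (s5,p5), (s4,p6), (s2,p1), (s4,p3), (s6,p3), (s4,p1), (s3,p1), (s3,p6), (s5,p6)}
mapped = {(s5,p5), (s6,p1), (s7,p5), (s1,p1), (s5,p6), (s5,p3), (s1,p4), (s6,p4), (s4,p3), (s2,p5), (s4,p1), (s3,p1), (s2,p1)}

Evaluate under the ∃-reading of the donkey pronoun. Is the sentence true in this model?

"it" takes "a plot" as antecedent — a donkey pronoun bound across the clause boundary.
Weak reading: every surveyor s with some measured-plot has at least one measured-plot p such that mapped(s,p).
Per surveyor: s2:✓  s3:✓  s4:✓  s5:✓  s6:✓  s7:✓
Every surveyor in the restrictor has a witness.

True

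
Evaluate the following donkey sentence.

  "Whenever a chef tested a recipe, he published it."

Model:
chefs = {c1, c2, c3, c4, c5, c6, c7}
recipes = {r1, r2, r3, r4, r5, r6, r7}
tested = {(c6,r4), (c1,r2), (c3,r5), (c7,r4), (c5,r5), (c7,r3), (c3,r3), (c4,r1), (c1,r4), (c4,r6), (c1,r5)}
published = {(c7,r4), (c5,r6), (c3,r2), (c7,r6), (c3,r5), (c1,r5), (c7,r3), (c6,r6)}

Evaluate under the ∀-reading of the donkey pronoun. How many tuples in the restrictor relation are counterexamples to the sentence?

"it" takes "a recipe" as antecedent — a donkey pronoun bound across the clause boundary.
Strong reading: for every (c,r) with tested(c,r), published(c,r).
Restrictor pairs: (c1,r2) ✗  (c1,r4) ✗  (c1,r5) ✓  (c3,r3) ✗  (c3,r5) ✓  (c4,r1) ✗  (c4,r6) ✗  (c5,r5) ✗  (c6,r4) ✗  (c7,r3) ✓  (c7,r4) ✓
Counterexamples (restrictor pairs failing the scope): 7.

7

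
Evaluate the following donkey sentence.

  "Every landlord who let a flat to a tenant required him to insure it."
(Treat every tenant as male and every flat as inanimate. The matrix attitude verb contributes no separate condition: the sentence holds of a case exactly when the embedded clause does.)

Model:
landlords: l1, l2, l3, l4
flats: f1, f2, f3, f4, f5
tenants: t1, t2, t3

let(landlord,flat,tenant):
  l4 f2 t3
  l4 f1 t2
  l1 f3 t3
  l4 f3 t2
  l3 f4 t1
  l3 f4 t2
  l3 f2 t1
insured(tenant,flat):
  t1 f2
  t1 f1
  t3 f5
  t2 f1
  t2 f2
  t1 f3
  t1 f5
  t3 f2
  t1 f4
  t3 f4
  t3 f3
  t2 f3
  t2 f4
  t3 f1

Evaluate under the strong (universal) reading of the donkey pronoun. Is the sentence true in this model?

"him" takes "a tenant" as antecedent and "it" takes "a flat"; both are donkey pronouns co-varying with the restrictor.
Strong reading: for every (l,f,t) with let(l,f,t), insured(t,f).
Restrictor triples: (l1,f3,t3)→insured(t3,f3) ✓  (l3,f2,t1)→insured(t1,f2) ✓  (l3,f4,t1)→insured(t1,f4) ✓  (l3,f4,t2)→insured(t2,f4) ✓  (l4,f1,t2)→insured(t2,f1) ✓  (l4,f2,t3)→insured(t3,f2) ✓  (l4,f3,t2)→insured(t2,f3) ✓
Every restrictor triple satisfies the scope.

True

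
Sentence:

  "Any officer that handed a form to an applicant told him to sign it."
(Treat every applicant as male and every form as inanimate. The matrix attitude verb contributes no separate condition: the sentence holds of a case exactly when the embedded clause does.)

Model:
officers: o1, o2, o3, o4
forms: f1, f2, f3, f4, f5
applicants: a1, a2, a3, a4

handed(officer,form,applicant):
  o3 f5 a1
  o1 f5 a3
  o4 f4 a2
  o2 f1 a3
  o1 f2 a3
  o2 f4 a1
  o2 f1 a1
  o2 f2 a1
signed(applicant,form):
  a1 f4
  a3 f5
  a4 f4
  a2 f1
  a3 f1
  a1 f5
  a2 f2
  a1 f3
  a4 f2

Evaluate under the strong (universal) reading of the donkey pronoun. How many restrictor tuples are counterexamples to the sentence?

"him" takes "an applicant" as antecedent and "it" takes "a form"; both are donkey pronouns co-varying with the restrictor.
Strong reading: for every (o,f,a) with handed(o,f,a), signed(a,f).
Restrictor triples: (o1,f2,a3)→signed(a3,f2) ✗  (o1,f5,a3)→signed(a3,f5) ✓  (o2,f1,a1)→signed(a1,f1) ✗  (o2,f1,a3)→signed(a3,f1) ✓  (o2,f2,a1)→signed(a1,f2) ✗  (o2,f4,a1)→signed(a1,f4) ✓  (o3,f5,a1)→signed(a1,f5) ✓  (o4,f4,a2)→signed(a2,f4) ✗
Counterexamples (restrictor triples failing the scope): 4.

4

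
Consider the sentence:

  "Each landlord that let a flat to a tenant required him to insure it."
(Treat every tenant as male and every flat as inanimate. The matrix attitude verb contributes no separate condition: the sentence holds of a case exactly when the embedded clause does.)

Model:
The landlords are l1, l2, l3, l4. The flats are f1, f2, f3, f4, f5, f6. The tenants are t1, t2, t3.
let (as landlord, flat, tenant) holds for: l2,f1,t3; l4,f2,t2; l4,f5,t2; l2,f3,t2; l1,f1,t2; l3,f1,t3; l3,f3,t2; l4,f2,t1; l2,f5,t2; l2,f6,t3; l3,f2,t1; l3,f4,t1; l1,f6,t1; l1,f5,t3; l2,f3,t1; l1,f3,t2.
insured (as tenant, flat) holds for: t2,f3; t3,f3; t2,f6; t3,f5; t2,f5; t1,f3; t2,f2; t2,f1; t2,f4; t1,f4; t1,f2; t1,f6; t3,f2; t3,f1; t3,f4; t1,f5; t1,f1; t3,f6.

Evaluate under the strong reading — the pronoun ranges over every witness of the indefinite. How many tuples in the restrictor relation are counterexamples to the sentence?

0

"him" takes "a tenant" as antecedent and "it" takes "a flat"; both are donkey pronouns co-varying with the restrictor.
Strong reading: for every (l,f,t) with let(l,f,t), insured(t,f).
Restrictor triples: (l1,f1,t2)→insured(t2,f1) ✓  (l1,f3,t2)→insured(t2,f3) ✓  (l1,f5,t3)→insured(t3,f5) ✓  (l1,f6,t1)→insured(t1,f6) ✓  (l2,f1,t3)→insured(t3,f1) ✓  (l2,f3,t1)→insured(t1,f3) ✓  (l2,f3,t2)→insured(t2,f3) ✓  (l2,f5,t2)→insured(t2,f5) ✓  (l2,f6,t3)→insured(t3,f6) ✓  (l3,f1,t3)→insured(t3,f1) ✓  (l3,f2,t1)→insured(t1,f2) ✓  (l3,f3,t2)→insured(t2,f3) ✓  (l3,f4,t1)→insured(t1,f4) ✓  (l4,f2,t1)→insured(t1,f2) ✓  (l4,f2,t2)→insured(t2,f2) ✓  (l4,f5,t2)→insured(t2,f5) ✓
Counterexamples (restrictor triples failing the scope): 0.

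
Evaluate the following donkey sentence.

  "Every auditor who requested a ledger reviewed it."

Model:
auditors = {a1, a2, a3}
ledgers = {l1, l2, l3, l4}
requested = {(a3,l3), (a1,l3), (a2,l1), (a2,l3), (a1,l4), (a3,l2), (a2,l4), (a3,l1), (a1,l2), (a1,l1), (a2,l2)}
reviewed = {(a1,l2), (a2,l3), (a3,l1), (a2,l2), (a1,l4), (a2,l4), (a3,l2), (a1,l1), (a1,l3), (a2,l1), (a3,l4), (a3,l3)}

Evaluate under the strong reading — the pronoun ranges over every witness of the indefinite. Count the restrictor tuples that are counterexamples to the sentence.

0

"it" takes "a ledger" as antecedent — a donkey pronoun bound across the clause boundary.
Strong reading: for every (a,l) with requested(a,l), reviewed(a,l).
Restrictor pairs: (a1,l1) ✓  (a1,l2) ✓  (a1,l3) ✓  (a1,l4) ✓  (a2,l1) ✓  (a2,l2) ✓  (a2,l3) ✓  (a2,l4) ✓  (a3,l1) ✓  (a3,l2) ✓  (a3,l3) ✓
Counterexamples (restrictor pairs failing the scope): 0.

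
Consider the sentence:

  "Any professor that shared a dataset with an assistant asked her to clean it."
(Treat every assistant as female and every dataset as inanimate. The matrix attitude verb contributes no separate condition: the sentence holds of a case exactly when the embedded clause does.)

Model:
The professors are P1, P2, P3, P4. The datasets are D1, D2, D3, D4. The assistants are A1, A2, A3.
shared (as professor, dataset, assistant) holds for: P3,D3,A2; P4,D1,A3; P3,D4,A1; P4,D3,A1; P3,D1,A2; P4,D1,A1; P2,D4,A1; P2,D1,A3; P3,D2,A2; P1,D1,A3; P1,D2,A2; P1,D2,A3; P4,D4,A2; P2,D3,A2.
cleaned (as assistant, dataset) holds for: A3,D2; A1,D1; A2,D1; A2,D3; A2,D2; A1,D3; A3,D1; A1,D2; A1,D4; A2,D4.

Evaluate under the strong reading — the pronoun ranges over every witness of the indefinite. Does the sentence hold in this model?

"her" takes "an assistant" as antecedent and "it" takes "a dataset"; both are donkey pronouns co-varying with the restrictor.
Strong reading: for every (p,d,a) with shared(p,d,a), cleaned(a,d).
Restrictor triples: (P1,D1,A3)→cleaned(A3,D1) ✓  (P1,D2,A2)→cleaned(A2,D2) ✓  (P1,D2,A3)→cleaned(A3,D2) ✓  (P2,D1,A3)→cleaned(A3,D1) ✓  (P2,D3,A2)→cleaned(A2,D3) ✓  (P2,D4,A1)→cleaned(A1,D4) ✓  (P3,D1,A2)→cleaned(A2,D1) ✓  (P3,D2,A2)→cleaned(A2,D2) ✓  (P3,D3,A2)→cleaned(A2,D3) ✓  (P3,D4,A1)→cleaned(A1,D4) ✓  (P4,D1,A1)→cleaned(A1,D1) ✓  (P4,D1,A3)→cleaned(A3,D1) ✓  (P4,D3,A1)→cleaned(A1,D3) ✓  (P4,D4,A2)→cleaned(A2,D4) ✓
Every restrictor triple satisfies the scope.

True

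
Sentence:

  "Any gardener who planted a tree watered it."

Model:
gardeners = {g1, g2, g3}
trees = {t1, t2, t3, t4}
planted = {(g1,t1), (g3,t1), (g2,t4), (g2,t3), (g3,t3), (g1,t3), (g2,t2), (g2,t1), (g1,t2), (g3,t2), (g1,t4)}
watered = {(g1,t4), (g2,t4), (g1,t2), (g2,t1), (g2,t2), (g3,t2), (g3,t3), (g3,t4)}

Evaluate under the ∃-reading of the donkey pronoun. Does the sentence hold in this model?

"it" takes "a tree" as antecedent — a donkey pronoun bound across the clause boundary.
Weak reading: every gardener g with some planted-tree has at least one planted-tree t such that watered(g,t).
Per gardener: g1:✓  g2:✓  g3:✓
Every gardener in the restrictor has a witness.

True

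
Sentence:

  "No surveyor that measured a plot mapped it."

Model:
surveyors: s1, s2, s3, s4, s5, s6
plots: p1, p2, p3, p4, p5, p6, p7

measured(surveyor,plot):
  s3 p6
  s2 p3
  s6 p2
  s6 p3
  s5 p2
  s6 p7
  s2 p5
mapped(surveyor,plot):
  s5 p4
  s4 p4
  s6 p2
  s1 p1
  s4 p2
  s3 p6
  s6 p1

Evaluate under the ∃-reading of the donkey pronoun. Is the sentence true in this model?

"it" takes "a plot" as antecedent — a donkey pronoun bound across the clause boundary.
Truth condition: for no (s,p) with measured(s,p) does mapped(s,p) hold.
Restrictor pairs — does the scope hold? (s2,p3):fails  (s2,p5):fails  (s3,p6):holds  (s5,p2):fails  (s6,p2):holds  (s6,p3):fails  (s6,p7):fails
Scope holds for 2 pair(s), so the sentence is false.

False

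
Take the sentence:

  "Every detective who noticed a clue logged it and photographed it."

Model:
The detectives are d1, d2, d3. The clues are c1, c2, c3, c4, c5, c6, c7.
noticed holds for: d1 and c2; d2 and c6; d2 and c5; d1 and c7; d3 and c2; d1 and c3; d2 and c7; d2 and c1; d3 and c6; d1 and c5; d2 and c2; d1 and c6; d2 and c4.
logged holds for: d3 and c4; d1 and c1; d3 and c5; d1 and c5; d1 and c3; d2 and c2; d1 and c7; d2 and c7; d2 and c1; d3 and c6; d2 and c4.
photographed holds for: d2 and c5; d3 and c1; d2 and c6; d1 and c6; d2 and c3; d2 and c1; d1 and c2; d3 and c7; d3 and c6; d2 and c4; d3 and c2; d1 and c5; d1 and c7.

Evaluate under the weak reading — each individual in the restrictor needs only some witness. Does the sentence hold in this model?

True

"it" takes "a clue" as antecedent — a donkey pronoun bound across the clause boundary.
Weak reading: every detective d with some noticed-clue has at least one noticed-clue c such that logged(d,c) ∧ photographed(d,c).
Per detective: d1:✓  d2:✓  d3:✓
Every detective in the restrictor has a witness.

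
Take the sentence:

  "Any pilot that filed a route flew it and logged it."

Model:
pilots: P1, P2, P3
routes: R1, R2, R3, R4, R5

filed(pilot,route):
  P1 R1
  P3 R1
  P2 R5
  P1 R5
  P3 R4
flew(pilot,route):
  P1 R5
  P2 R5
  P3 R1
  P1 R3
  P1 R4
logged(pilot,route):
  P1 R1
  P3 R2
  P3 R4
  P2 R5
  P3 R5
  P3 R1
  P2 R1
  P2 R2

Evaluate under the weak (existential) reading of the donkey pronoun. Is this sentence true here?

False

"it" takes "a route" as antecedent — a donkey pronoun bound across the clause boundary.
Weak reading: every pilot p with some filed-route has at least one filed-route r such that flew(p,r) ∧ logged(p,r).
Per pilot: P1:✗  P2:✓  P3:✓
P1 has no witness among its filed-routes.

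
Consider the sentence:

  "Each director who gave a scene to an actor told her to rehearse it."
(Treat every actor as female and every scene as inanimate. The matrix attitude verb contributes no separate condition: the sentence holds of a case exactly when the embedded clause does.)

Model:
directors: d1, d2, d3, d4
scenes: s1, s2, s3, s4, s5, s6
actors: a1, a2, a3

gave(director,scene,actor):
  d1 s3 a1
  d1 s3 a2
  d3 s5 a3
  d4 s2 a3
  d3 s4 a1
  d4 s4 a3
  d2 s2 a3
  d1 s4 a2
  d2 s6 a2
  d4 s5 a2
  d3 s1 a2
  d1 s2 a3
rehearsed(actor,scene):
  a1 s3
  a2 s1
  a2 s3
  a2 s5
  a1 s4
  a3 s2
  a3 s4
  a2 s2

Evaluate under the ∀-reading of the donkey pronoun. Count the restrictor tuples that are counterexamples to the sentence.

"her" takes "an actor" as antecedent and "it" takes "a scene"; both are donkey pronouns co-varying with the restrictor.
Strong reading: for every (d,s,a) with gave(d,s,a), rehearsed(a,s).
Restrictor triples: (d1,s2,a3)→rehearsed(a3,s2) ✓  (d1,s3,a1)→rehearsed(a1,s3) ✓  (d1,s3,a2)→rehearsed(a2,s3) ✓  (d1,s4,a2)→rehearsed(a2,s4) ✗  (d2,s2,a3)→rehearsed(a3,s2) ✓  (d2,s6,a2)→rehearsed(a2,s6) ✗  (d3,s1,a2)→rehearsed(a2,s1) ✓  (d3,s4,a1)→rehearsed(a1,s4) ✓  (d3,s5,a3)→rehearsed(a3,s5) ✗  (d4,s2,a3)→rehearsed(a3,s2) ✓  (d4,s4,a3)→rehearsed(a3,s4) ✓  (d4,s5,a2)→rehearsed(a2,s5) ✓
Counterexamples (restrictor triples failing the scope): 3.

3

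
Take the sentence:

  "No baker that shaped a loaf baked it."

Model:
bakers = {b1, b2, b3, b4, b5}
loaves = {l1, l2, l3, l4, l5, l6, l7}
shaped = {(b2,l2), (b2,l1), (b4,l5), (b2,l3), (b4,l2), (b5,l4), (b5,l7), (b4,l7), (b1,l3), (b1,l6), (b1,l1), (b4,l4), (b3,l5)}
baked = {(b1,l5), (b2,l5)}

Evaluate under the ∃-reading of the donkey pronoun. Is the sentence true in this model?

"it" takes "a loaf" as antecedent — a donkey pronoun bound across the clause boundary.
Truth condition: for no (b,l) with shaped(b,l) does baked(b,l) hold.
Restrictor pairs — does the scope hold? (b1,l1):fails  (b1,l3):fails  (b1,l6):fails  (b2,l1):fails  (b2,l2):fails  (b2,l3):fails  (b3,l5):fails  (b4,l2):fails  (b4,l4):fails  (b4,l5):fails  (b4,l7):fails  (b5,l4):fails  (b5,l7):fails
Scope holds for no restrictor pair, so the sentence is true.

True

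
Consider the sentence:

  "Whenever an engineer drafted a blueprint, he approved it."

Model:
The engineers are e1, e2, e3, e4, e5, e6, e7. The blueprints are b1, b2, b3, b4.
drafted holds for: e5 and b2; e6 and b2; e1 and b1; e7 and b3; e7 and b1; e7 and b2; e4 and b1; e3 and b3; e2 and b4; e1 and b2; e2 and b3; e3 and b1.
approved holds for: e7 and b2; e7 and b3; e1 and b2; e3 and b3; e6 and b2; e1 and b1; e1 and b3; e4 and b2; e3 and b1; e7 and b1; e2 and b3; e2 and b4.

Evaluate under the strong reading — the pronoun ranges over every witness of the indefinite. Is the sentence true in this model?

"it" takes "a blueprint" as antecedent — a donkey pronoun bound across the clause boundary.
Strong reading: for every (e,b) with drafted(e,b), approved(e,b).
Restrictor pairs: (e1,b1) ✓  (e1,b2) ✓  (e2,b3) ✓  (e2,b4) ✓  (e3,b1) ✓  (e3,b3) ✓  (e4,b1) ✗  (e5,b2) ✗  (e6,b2) ✓  (e7,b1) ✓  (e7,b2) ✓  (e7,b3) ✓
Counterexample: (e4,b1) is in drafted but fails the scope.

False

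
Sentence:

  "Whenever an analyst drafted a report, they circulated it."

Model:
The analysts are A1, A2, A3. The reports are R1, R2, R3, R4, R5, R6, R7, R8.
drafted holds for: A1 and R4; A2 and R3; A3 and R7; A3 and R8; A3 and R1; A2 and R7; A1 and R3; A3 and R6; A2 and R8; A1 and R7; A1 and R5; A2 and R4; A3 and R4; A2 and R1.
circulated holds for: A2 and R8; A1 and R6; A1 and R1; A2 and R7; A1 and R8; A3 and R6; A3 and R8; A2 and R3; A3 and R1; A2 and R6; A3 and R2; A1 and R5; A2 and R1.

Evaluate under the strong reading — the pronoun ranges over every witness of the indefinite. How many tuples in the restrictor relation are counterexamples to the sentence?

"it" takes "a report" as antecedent — a donkey pronoun bound across the clause boundary.
Strong reading: for every (a,r) with drafted(a,r), circulated(a,r).
Restrictor pairs: (A1,R3) ✗  (A1,R4) ✗  (A1,R5) ✓  (A1,R7) ✗  (A2,R1) ✓  (A2,R3) ✓  (A2,R4) ✗  (A2,R7) ✓  (A2,R8) ✓  (A3,R1) ✓  (A3,R4) ✗  (A3,R6) ✓  (A3,R7) ✗  (A3,R8) ✓
Counterexamples (restrictor pairs failing the scope): 6.

6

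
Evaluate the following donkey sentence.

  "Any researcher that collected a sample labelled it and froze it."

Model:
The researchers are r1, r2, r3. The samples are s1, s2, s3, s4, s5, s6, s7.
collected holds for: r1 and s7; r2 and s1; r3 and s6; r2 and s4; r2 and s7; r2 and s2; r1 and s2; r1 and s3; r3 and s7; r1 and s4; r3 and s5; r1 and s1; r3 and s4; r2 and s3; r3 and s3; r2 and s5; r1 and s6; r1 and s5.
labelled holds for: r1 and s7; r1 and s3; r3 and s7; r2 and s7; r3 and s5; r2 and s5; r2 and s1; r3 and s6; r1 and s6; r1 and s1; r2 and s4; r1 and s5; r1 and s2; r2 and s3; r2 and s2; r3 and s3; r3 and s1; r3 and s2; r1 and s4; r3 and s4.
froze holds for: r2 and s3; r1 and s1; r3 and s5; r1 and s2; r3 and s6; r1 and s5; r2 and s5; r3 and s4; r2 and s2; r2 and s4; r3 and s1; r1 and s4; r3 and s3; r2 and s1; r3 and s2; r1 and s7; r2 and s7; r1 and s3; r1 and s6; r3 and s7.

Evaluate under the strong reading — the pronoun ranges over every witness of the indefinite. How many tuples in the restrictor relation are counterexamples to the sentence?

0

"it" takes "a sample" as antecedent — a donkey pronoun bound across the clause boundary.
Strong reading: for every (r,s) with collected(r,s), labelled(r,s) ∧ froze(r,s).
Restrictor pairs: (r1,s1) ✓  (r1,s2) ✓  (r1,s3) ✓  (r1,s4) ✓  (r1,s5) ✓  (r1,s6) ✓  (r1,s7) ✓  (r2,s1) ✓  (r2,s2) ✓  (r2,s3) ✓  (r2,s4) ✓  (r2,s5) ✓  (r2,s7) ✓  (r3,s3) ✓  (r3,s4) ✓  (r3,s5) ✓  (r3,s6) ✓  (r3,s7) ✓
Counterexamples (restrictor pairs failing the scope): 0.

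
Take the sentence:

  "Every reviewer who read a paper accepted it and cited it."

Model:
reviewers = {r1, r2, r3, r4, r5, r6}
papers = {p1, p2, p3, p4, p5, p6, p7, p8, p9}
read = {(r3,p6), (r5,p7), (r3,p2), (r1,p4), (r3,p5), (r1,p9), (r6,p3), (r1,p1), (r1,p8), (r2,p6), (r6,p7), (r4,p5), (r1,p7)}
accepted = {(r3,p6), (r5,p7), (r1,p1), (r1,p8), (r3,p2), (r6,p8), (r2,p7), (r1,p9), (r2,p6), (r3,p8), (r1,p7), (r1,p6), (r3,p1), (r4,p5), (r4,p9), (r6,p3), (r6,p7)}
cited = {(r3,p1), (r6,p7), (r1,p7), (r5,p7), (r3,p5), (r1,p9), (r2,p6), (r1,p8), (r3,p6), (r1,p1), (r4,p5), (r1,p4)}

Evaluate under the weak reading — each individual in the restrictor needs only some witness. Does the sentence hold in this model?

True

"it" takes "a paper" as antecedent — a donkey pronoun bound across the clause boundary.
Weak reading: every reviewer r with some read-paper has at least one read-paper p such that accepted(r,p) ∧ cited(r,p).
Per reviewer: r1:✓  r2:✓  r3:✓  r4:✓  r5:✓  r6:✓
Every reviewer in the restrictor has a witness.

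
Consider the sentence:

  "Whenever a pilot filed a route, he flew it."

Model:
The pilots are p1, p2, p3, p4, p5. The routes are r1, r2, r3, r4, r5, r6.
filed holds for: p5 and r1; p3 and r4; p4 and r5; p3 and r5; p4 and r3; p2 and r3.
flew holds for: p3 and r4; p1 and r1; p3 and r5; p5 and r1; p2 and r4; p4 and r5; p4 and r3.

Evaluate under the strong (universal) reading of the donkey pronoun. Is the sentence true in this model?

"it" takes "a route" as antecedent — a donkey pronoun bound across the clause boundary.
Strong reading: for every (p,r) with filed(p,r), flew(p,r).
Restrictor pairs: (p2,r3) ✗  (p3,r4) ✓  (p3,r5) ✓  (p4,r3) ✓  (p4,r5) ✓  (p5,r1) ✓
Counterexample: (p2,r3) is in filed but fails the scope.

False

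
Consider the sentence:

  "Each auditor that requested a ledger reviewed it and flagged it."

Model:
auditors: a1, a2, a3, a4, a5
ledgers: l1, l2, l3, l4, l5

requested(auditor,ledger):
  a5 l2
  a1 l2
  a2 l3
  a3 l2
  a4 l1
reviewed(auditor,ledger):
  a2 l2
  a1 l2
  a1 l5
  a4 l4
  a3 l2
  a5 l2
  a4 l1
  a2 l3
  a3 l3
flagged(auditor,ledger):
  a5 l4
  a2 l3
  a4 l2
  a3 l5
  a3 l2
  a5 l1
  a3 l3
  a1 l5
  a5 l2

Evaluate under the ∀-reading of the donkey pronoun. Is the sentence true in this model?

"it" takes "a ledger" as antecedent — a donkey pronoun bound across the clause boundary.
Strong reading: for every (a,l) with requested(a,l), reviewed(a,l) ∧ flagged(a,l).
Restrictor pairs: (a1,l2) ✗  (a2,l3) ✓  (a3,l2) ✓  (a4,l1) ✗  (a5,l2) ✓
Counterexample: (a1,l2) is in requested but fails the scope.

False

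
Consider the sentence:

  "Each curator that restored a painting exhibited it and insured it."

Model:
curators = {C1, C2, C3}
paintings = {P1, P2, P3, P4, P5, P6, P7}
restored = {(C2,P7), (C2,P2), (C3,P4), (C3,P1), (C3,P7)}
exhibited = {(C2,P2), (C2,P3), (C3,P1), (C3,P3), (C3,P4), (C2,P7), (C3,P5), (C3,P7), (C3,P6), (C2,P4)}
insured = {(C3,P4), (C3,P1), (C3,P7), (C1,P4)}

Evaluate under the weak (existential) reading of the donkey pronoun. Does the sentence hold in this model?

"it" takes "a painting" as antecedent — a donkey pronoun bound across the clause boundary.
Weak reading: every curator c with some restored-painting has at least one restored-painting p such that exhibited(c,p) ∧ insured(c,p).
Per curator: C2:✗  C3:✓
C2 has no witness among its restored-paintings.

False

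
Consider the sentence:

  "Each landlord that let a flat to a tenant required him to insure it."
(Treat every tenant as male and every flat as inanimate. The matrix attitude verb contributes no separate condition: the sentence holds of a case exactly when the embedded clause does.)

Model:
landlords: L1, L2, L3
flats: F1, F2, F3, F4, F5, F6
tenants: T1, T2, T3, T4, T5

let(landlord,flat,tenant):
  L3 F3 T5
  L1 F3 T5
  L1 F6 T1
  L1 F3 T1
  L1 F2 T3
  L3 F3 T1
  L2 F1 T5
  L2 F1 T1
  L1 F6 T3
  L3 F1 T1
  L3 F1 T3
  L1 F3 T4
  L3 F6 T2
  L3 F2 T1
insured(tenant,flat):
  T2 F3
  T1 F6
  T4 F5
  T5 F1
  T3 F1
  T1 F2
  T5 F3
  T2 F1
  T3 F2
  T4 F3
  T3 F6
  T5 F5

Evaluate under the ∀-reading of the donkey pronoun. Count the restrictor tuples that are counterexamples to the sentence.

5

"him" takes "a tenant" as antecedent and "it" takes "a flat"; both are donkey pronouns co-varying with the restrictor.
Strong reading: for every (l,f,t) with let(l,f,t), insured(t,f).
Restrictor triples: (L1,F2,T3)→insured(T3,F2) ✓  (L1,F3,T1)→insured(T1,F3) ✗  (L1,F3,T4)→insured(T4,F3) ✓  (L1,F3,T5)→insured(T5,F3) ✓  (L1,F6,T1)→insured(T1,F6) ✓  (L1,F6,T3)→insured(T3,F6) ✓  (L2,F1,T1)→insured(T1,F1) ✗  (L2,F1,T5)→insured(T5,F1) ✓  (L3,F1,T1)→insured(T1,F1) ✗  (L3,F1,T3)→insured(T3,F1) ✓  (L3,F2,T1)→insured(T1,F2) ✓  (L3,F3,T1)→insured(T1,F3) ✗  (L3,F3,T5)→insured(T5,F3) ✓  (L3,F6,T2)→insured(T2,F6) ✗
Counterexamples (restrictor triples failing the scope): 5.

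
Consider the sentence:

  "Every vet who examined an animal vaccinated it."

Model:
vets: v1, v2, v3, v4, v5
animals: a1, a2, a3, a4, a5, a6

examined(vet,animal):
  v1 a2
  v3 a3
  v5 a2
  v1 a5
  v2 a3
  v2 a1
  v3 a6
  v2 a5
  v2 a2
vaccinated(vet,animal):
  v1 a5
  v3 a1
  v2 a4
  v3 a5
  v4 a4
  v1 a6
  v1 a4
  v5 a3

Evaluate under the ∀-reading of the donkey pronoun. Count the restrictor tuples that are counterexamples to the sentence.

8

"it" takes "an animal" as antecedent — a donkey pronoun bound across the clause boundary.
Strong reading: for every (v,a) with examined(v,a), vaccinated(v,a).
Restrictor pairs: (v1,a2) ✗  (v1,a5) ✓  (v2,a1) ✗  (v2,a2) ✗  (v2,a3) ✗  (v2,a5) ✗  (v3,a3) ✗  (v3,a6) ✗  (v5,a2) ✗
Counterexamples (restrictor pairs failing the scope): 8.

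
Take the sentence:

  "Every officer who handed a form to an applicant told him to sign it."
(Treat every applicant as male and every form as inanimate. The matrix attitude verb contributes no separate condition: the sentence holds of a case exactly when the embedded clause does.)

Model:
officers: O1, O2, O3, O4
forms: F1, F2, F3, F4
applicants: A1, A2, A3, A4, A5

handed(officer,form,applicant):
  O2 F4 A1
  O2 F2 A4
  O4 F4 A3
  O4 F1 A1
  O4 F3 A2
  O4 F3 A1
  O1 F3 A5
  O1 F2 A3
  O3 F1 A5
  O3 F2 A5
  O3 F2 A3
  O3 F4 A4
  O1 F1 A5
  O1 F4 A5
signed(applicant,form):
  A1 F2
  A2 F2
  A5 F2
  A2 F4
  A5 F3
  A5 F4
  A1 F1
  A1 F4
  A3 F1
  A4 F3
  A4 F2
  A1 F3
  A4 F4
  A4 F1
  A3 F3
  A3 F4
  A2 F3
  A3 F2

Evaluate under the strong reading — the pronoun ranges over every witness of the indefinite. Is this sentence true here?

False

"him" takes "an applicant" as antecedent and "it" takes "a form"; both are donkey pronouns co-varying with the restrictor.
Strong reading: for every (o,f,a) with handed(o,f,a), signed(a,f).
Restrictor triples: (O1,F1,A5)→signed(A5,F1) ✗  (O1,F2,A3)→signed(A3,F2) ✓  (O1,F3,A5)→signed(A5,F3) ✓  (O1,F4,A5)→signed(A5,F4) ✓  (O2,F2,A4)→signed(A4,F2) ✓  (O2,F4,A1)→signed(A1,F4) ✓  (O3,F1,A5)→signed(A5,F1) ✗  (O3,F2,A3)→signed(A3,F2) ✓  (O3,F2,A5)→signed(A5,F2) ✓  (O3,F4,A4)→signed(A4,F4) ✓  (O4,F1,A1)→signed(A1,F1) ✓  (O4,F3,A1)→signed(A1,F3) ✓  (O4,F3,A2)→signed(A2,F3) ✓  (O4,F4,A3)→signed(A3,F4) ✓
Counterexample: (O1,F1,A5) — signed(A5,F1) does not hold.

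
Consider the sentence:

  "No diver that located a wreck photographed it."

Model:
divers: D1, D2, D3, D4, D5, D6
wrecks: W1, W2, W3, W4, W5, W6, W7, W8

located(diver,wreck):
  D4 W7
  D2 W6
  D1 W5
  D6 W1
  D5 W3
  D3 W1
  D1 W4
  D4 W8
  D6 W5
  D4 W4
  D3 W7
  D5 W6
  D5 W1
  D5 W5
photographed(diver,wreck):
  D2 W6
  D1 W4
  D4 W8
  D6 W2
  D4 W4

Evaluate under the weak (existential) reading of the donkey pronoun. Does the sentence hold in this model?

"it" takes "a wreck" as antecedent — a donkey pronoun bound across the clause boundary.
Truth condition: for no (d,w) with located(d,w) does photographed(d,w) hold.
Restrictor pairs — does the scope hold? (D1,W4):holds  (D1,W5):fails  (D2,W6):holds  (D3,W1):fails  (D3,W7):fails  (D4,W4):holds  (D4,W7):fails  (D4,W8):holds  (D5,W1):fails  (D5,W3):fails  (D5,W5):fails  (D5,W6):fails  (D6,W1):fails  (D6,W5):fails
Scope holds for 4 pair(s), so the sentence is false.

False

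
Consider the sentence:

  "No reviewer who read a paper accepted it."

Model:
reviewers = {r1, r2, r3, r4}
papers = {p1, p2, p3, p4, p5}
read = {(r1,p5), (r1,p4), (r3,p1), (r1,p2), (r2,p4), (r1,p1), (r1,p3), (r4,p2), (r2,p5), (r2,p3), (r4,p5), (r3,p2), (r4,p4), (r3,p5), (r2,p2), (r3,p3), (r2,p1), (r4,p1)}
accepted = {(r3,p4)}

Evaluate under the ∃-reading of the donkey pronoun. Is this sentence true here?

"it" takes "a paper" as antecedent — a donkey pronoun bound across the clause boundary.
Truth condition: for no (r,p) with read(r,p) does accepted(r,p) hold.
Restrictor pairs — does the scope hold? (r1,p1):fails  (r1,p2):fails  (r1,p3):fails  (r1,p4):fails  (r1,p5):fails  (r2,p1):fails  (r2,p2):fails  (r2,p3):fails  (r2,p4):fails  (r2,p5):fails  (r3,p1):fails  (r3,p2):fails  (r3,p3):fails  (r3,p5):fails  (r4,p1):fails  (r4,p2):fails  (r4,p4):fails  (r4,p5):fails
Scope holds for no restrictor pair, so the sentence is true.

True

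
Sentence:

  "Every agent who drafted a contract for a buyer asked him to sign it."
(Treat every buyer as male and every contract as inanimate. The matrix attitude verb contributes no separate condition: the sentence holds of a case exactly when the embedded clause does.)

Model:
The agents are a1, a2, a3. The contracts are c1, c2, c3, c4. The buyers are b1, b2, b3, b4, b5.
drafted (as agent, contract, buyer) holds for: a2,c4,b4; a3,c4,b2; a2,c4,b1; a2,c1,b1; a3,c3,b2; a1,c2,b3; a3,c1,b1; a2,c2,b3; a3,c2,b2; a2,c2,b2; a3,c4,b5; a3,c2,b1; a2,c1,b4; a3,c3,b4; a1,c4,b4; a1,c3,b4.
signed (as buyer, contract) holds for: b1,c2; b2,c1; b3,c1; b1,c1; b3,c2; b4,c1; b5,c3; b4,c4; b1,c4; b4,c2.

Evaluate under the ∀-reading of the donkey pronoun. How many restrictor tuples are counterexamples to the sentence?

7

"him" takes "a buyer" as antecedent and "it" takes "a contract"; both are donkey pronouns co-varying with the restrictor.
Strong reading: for every (a,c,b) with drafted(a,c,b), signed(b,c).
Restrictor triples: (a1,c2,b3)→signed(b3,c2) ✓  (a1,c3,b4)→signed(b4,c3) ✗  (a1,c4,b4)→signed(b4,c4) ✓  (a2,c1,b1)→signed(b1,c1) ✓  (a2,c1,b4)→signed(b4,c1) ✓  (a2,c2,b2)→signed(b2,c2) ✗  (a2,c2,b3)→signed(b3,c2) ✓  (a2,c4,b1)→signed(b1,c4) ✓  (a2,c4,b4)→signed(b4,c4) ✓  (a3,c1,b1)→signed(b1,c1) ✓  (a3,c2,b1)→signed(b1,c2) ✓  (a3,c2,b2)→signed(b2,c2) ✗  (a3,c3,b2)→signed(b2,c3) ✗  (a3,c3,b4)→signed(b4,c3) ✗  (a3,c4,b2)→signed(b2,c4) ✗  (a3,c4,b5)→signed(b5,c4) ✗
Counterexamples (restrictor triples failing the scope): 7.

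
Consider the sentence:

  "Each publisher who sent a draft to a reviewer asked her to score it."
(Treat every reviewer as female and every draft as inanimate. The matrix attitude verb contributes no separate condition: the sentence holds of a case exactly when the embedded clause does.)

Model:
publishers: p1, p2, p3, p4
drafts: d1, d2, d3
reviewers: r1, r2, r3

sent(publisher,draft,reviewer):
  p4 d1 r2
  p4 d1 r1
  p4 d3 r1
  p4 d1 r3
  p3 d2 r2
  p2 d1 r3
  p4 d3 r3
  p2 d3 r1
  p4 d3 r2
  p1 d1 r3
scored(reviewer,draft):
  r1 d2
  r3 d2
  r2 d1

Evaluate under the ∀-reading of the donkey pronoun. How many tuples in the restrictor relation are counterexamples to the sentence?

9

"her" takes "a reviewer" as antecedent and "it" takes "a draft"; both are donkey pronouns co-varying with the restrictor.
Strong reading: for every (p,d,r) with sent(p,d,r), scored(r,d).
Restrictor triples: (p1,d1,r3)→scored(r3,d1) ✗  (p2,d1,r3)→scored(r3,d1) ✗  (p2,d3,r1)→scored(r1,d3) ✗  (p3,d2,r2)→scored(r2,d2) ✗  (p4,d1,r1)→scored(r1,d1) ✗  (p4,d1,r2)→scored(r2,d1) ✓  (p4,d1,r3)→scored(r3,d1) ✗  (p4,d3,r1)→scored(r1,d3) ✗  (p4,d3,r2)→scored(r2,d3) ✗  (p4,d3,r3)→scored(r3,d3) ✗
Counterexamples (restrictor triples failing the scope): 9.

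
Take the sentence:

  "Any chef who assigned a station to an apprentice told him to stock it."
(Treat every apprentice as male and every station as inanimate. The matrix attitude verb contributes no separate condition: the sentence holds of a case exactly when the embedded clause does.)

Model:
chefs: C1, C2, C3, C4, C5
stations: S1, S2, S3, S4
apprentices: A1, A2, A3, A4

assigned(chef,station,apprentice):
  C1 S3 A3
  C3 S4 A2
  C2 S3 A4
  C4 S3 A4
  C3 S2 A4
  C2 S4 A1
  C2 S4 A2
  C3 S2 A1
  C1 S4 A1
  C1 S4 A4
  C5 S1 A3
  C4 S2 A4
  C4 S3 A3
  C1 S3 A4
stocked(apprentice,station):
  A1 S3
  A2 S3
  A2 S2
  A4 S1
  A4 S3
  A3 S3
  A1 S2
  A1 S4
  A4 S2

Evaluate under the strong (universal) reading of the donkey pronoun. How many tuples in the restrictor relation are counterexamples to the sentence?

4

"him" takes "an apprentice" as antecedent and "it" takes "a station"; both are donkey pronouns co-varying with the restrictor.
Strong reading: for every (c,s,a) with assigned(c,s,a), stocked(a,s).
Restrictor triples: (C1,S3,A3)→stocked(A3,S3) ✓  (C1,S3,A4)→stocked(A4,S3) ✓  (C1,S4,A1)→stocked(A1,S4) ✓  (C1,S4,A4)→stocked(A4,S4) ✗  (C2,S3,A4)→stocked(A4,S3) ✓  (C2,S4,A1)→stocked(A1,S4) ✓  (C2,S4,A2)→stocked(A2,S4) ✗  (C3,S2,A1)→stocked(A1,S2) ✓  (C3,S2,A4)→stocked(A4,S2) ✓  (C3,S4,A2)→stocked(A2,S4) ✗  (C4,S2,A4)→stocked(A4,S2) ✓  (C4,S3,A3)→stocked(A3,S3) ✓  (C4,S3,A4)→stocked(A4,S3) ✓  (C5,S1,A3)→stocked(A3,S1) ✗
Counterexamples (restrictor triples failing the scope): 4.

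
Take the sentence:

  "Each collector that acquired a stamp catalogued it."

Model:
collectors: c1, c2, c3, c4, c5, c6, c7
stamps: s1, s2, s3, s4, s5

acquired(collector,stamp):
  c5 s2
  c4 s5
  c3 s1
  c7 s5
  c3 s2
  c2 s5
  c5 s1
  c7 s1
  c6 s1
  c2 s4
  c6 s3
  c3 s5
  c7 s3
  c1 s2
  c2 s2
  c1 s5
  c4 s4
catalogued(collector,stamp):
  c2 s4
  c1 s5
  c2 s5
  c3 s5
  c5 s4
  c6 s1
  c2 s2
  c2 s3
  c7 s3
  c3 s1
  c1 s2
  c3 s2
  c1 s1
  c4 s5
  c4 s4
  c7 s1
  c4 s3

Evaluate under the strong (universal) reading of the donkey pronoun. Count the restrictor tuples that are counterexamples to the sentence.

"it" takes "a stamp" as antecedent — a donkey pronoun bound across the clause boundary.
Strong reading: for every (c,s) with acquired(c,s), catalogued(c,s).
Restrictor pairs: (c1,s2) ✓  (c1,s5) ✓  (c2,s2) ✓  (c2,s4) ✓  (c2,s5) ✓  (c3,s1) ✓  (c3,s2) ✓  (c3,s5) ✓  (c4,s4) ✓  (c4,s5) ✓  (c5,s1) ✗  (c5,s2) ✗  (c6,s1) ✓  (c6,s3) ✗  (c7,s1) ✓  (c7,s3) ✓  (c7,s5) ✗
Counterexamples (restrictor pairs failing the scope): 4.

4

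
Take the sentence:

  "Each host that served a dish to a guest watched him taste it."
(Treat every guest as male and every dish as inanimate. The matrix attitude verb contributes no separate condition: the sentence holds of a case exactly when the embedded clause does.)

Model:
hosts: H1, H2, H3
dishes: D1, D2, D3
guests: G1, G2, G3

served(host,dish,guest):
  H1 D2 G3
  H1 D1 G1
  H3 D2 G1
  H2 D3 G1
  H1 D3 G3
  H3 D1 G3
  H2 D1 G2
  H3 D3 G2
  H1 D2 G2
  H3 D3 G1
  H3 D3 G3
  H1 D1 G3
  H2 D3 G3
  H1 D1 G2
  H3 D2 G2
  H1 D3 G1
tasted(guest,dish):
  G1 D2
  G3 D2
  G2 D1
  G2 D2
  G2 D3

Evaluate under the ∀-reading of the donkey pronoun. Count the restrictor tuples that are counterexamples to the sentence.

"him" takes "a guest" as antecedent and "it" takes "a dish"; both are donkey pronouns co-varying with the restrictor.
Strong reading: for every (h,d,g) with served(h,d,g), tasted(g,d).
Restrictor triples: (H1,D1,G1)→tasted(G1,D1) ✗  (H1,D1,G2)→tasted(G2,D1) ✓  (H1,D1,G3)→tasted(G3,D1) ✗  (H1,D2,G2)→tasted(G2,D2) ✓  (H1,D2,G3)→tasted(G3,D2) ✓  (H1,D3,G1)→tasted(G1,D3) ✗  (H1,D3,G3)→tasted(G3,D3) ✗  (H2,D1,G2)→tasted(G2,D1) ✓  (H2,D3,G1)→tasted(G1,D3) ✗  (H2,D3,G3)→tasted(G3,D3) ✗  (H3,D1,G3)→tasted(G3,D1) ✗  (H3,D2,G1)→tasted(G1,D2) ✓  (H3,D2,G2)→tasted(G2,D2) ✓  (H3,D3,G1)→tasted(G1,D3) ✗  (H3,D3,G2)→tasted(G2,D3) ✓  (H3,D3,G3)→tasted(G3,D3) ✗
Counterexamples (restrictor triples failing the scope): 9.

9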